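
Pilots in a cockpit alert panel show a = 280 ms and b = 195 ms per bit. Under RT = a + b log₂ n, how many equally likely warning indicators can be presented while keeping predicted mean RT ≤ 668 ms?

3

195·log₂ n ≤ 668 − 280 = 388, giving log₂ n ≤ 1.9897 and n ≤ 3.972. The largest whole number is 3.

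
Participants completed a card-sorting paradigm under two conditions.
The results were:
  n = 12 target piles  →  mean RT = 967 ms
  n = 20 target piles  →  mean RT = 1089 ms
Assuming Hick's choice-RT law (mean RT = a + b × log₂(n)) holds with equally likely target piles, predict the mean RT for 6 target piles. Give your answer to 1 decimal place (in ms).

Solve the two-equation system in a and b:
  b = (1089 − 967) / (log₂ 20 − log₂ 12) = 122 / (4.3219 − 3.5850) = 165.544 ms/bit
  a = 967 − 165.544 × 3.5850 = 373.532 ms
Then RT(6) = 373.532 + 165.544 × log₂ 6 = 373.532 + 165.544 × 2.5850 ≈ 801.456 ms.

801.5 ms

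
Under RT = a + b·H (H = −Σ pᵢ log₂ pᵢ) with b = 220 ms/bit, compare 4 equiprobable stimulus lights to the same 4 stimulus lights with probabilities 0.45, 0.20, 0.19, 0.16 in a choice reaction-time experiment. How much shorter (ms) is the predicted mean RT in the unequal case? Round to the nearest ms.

The RT saving is b·ΔH. Equiprobable H₀ = log₂(4) = 2.0000 bits; with the given probabilities H = 1.8610 bits.
b·(H₀ − H) = 220 × (2.0000 − 1.8610) = 30.57 ms.

31 ms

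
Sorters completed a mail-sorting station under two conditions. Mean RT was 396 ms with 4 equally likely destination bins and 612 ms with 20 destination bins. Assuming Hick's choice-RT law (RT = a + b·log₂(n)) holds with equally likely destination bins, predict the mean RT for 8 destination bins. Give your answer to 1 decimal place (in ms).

489.0 ms

With log₂ n on the abscissa the relation is linear; from the two conditions:
  b = (612 − 396) / (log₂ 20 − log₂ 4) = 216 / (4.3219 − 2) = 93.026 ms/bit
  a = 396 − 93.026 × 2 = 209.948 ms
Then RT(8) = 209.948 + 93.026 × log₂ 8 = 209.948 + 93.026 × 3 ≈ 489.026 ms.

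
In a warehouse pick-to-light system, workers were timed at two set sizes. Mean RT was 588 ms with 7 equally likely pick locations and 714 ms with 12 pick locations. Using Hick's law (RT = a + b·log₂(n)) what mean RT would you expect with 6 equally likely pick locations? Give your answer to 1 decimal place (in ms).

552.0 ms

RT is linear in log₂ n, so two points fix the line:
  b = (714 − 588) / (log₂ 12 − log₂ 7) = 126 / (3.5850 − 2.8074) = 162.035 ms/bit
  a = 588 − 162.035 × 2.8074 = 133.109 ms
Then RT(6) = 133.109 + 162.035 × log₂ 6 = 133.109 + 162.035 × 2.5850 ≈ 551.965 ms.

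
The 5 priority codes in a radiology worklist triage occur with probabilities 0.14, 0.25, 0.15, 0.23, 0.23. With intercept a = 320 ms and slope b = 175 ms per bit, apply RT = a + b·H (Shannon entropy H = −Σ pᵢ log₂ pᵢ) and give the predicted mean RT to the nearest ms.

720 ms

Entropy contributions −pᵢ log₂ pᵢ: 0.3971, 0.5000, 0.4105, 0.4877, 0.4877; sum H = 2.2830 bits.
RT = a + bH = 320 + 175·2.2830 = 719.52 ms.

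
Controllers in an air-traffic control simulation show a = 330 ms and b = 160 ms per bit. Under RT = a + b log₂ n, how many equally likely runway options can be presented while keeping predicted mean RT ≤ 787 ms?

160·log₂ n ≤ 787 − 330 = 457, giving log₂ n ≤ 2.8563 and n ≤ 7.241. The largest whole number is 7.

7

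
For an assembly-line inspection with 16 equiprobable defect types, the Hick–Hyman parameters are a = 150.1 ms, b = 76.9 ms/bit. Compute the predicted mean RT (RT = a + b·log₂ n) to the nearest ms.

log₂(16) = 4 bits, so RT = 150.1 + 76.9 × 4 ≈ 457.700 ms.

458 ms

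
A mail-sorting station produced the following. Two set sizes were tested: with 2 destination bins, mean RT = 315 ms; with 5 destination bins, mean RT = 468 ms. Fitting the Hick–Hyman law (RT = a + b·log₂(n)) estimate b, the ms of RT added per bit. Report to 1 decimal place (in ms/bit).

115.7 ms/bit

Slope: b = (468 − 315) / (log₂ 5 − log₂ 2) = 153/1.3219 = 115.740 ms/bit.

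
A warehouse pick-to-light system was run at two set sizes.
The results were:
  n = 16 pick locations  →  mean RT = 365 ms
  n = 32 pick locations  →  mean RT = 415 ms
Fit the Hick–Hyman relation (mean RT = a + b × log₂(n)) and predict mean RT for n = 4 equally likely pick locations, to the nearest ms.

265 ms

With log₂ n on the abscissa the relation is linear; from the two conditions:
  b = (415 − 365) / (log₂ 32 − log₂ 16) = 50 / (5 − 4) = 50 ms/bit
  a = 365 − 50 × 4 = 165 ms
Then RT(4) = 165 + 50 × log₂ 4 = 165 + 50 × 2 ≈ 265.000 ms.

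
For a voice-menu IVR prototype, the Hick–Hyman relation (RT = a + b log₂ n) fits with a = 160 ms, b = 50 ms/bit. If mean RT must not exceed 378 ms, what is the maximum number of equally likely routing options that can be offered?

20

Set 160 + 50·log₂ n ≤ 378 → log₂ n ≤ (378 − 160)/50 = 4.3600.
So n ≤ 2^4.3600 = 20.535; the largest integer n is 20.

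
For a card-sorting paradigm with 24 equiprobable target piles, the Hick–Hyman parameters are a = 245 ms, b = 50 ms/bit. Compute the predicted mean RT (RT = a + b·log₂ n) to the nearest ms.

474 ms

log₂(24) = 4.5850 bits, so RT = 245 + 50 × 4.5850 ≈ 474.248 ms.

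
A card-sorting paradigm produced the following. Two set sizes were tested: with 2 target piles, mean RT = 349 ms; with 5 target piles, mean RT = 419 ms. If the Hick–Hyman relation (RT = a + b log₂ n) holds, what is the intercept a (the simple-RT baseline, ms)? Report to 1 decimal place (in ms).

296.0 ms

The slope on a log₂ axis is (419 − 349) / (2.3219 − 1) = 52.953 ms/bit.
a = RT₁ − b·log₂ n₁ = 349 − 52.953 × 1 = 296.047 ms.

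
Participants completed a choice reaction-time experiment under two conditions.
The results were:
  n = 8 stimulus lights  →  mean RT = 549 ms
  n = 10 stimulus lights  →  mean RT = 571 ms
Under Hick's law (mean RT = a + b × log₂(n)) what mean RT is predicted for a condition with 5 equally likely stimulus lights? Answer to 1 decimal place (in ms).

Fit slope and intercept:
  b = (571 − 549) / (log₂ 10 − log₂ 8) = 22 / (3.3219 − 3) = 68.338 ms/bit
  a = 549 − 68.338 × 3 = 343.985 ms
Then RT(5) = 343.985 + 68.338 × log₂ 5 = 343.985 + 68.338 × 2.3219 ≈ 502.662 ms.

502.7 ms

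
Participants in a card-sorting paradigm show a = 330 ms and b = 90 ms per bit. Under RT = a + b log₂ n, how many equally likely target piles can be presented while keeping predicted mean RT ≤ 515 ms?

4

90·log₂ n ≤ 515 − 330 = 185, giving log₂ n ≤ 2.0556 and n ≤ 4.157. The largest whole number is 4.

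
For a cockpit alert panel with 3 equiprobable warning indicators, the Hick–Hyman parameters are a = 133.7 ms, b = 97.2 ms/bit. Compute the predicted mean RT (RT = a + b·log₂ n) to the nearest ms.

log₂(3) = 1.5850 bits, so RT = 133.7 + 97.2 × 1.5850 ≈ 287.758 ms.

288 ms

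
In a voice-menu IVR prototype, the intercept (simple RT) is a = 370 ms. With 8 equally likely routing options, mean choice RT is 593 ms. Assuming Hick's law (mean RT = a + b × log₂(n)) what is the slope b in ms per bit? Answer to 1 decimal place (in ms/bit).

74.3 ms/bit

8 alternatives carry log₂ 8 = 3 bits; the choice cost is 593 − 370 = 223 ms, so b = 223/3 = 74.333 ms/bit.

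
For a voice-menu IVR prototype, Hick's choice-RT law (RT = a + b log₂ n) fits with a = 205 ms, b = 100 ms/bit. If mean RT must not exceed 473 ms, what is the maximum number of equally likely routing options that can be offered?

6

Set 205 + 100·log₂ n ≤ 473 → log₂ n ≤ (473 − 205)/100 = 2.6800.
So n ≤ 2^2.6800 = 6.409; the largest integer n is 6.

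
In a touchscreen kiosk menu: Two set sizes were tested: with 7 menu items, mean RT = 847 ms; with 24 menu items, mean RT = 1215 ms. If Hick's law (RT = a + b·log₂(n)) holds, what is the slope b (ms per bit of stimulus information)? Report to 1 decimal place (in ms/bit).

b = (RT₂ − RT₁)/(log₂ n₂ − log₂ n₁) = (1215 − 847)/(4.5850 − 2.8074) = 207.020 ms/bit.

207.0 ms/bit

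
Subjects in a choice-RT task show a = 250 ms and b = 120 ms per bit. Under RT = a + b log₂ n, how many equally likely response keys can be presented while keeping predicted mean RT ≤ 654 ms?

10

Information budget: (654 − 250)/120 = 3.3667 bits, so n ≤ 2^3.3667 = 10.315 → at most 10.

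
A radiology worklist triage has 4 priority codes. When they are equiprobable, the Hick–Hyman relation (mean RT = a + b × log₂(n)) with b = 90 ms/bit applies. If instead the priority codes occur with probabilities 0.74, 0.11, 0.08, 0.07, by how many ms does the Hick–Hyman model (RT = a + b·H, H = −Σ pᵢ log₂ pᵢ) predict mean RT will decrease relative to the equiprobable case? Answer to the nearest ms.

69 ms

The RT saving is b·ΔH. Equiprobable H₀ = log₂(4) = 2.0000 bits; with the given probabilities H = 1.2318 bits.
b·(H₀ − H) = 90 × (2.0000 − 1.2318) = 69.14 ms.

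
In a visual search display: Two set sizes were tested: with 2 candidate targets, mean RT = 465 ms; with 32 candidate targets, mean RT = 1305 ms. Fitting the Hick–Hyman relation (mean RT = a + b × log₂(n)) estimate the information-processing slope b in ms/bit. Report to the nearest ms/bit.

210 ms/bit

The slope on a log₂ axis is (1305 − 465) / (5 − 1) = 210 ms/bit.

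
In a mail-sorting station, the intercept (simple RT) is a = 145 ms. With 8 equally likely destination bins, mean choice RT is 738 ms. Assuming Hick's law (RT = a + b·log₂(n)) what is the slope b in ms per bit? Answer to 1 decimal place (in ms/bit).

8 alternatives carry log₂ 8 = 3 bits; the choice cost is 738 − 145 = 593 ms, so b = 593/3 = 197.667 ms/bit.

197.7 ms/bit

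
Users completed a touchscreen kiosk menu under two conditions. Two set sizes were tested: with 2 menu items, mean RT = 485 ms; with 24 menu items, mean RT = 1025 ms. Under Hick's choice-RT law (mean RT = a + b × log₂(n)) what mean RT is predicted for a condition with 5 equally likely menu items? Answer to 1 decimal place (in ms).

684.1 ms

With log₂ n on the abscissa the relation is linear; from the two conditions:
  b = (1025 − 485) / (log₂ 24 − log₂ 2) = 540 / (4.5850 − 1) = 150.629 ms/bit
  a = 485 − 150.629 × 1 = 334.371 ms
Then RT(5) = 334.371 + 150.629 × log₂ 5 = 334.371 + 150.629 × 2.3219 ≈ 684.121 ms.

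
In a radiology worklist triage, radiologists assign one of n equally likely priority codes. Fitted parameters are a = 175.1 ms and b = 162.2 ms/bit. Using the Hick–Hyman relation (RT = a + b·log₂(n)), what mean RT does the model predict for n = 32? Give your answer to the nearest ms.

log₂(32) = 5 bits, so RT = 175.1 + 162.2 × 5 ≈ 986.100 ms.

986 ms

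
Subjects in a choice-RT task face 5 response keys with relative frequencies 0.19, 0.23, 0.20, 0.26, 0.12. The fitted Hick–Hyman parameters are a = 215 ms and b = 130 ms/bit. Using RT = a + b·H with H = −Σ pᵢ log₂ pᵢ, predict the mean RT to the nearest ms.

511 ms

H = 0.19·log₂(1/0.19) + 0.23·log₂(1/0.23) + 0.20·log₂(1/0.20) + 0.26·log₂(1/0.26) + 0.12·log₂(1/0.12) = 2.2796 bits.
RT = 215 + 130 × 2.2796 = 511.35 ms.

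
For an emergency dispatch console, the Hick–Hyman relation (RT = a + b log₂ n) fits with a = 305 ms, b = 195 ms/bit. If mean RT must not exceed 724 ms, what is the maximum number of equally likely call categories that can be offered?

Set 305 + 195·log₂ n ≤ 724 → log₂ n ≤ (724 − 305)/195 = 2.1487.
So n ≤ 2^2.1487 = 4.434; the largest integer n is 4.

4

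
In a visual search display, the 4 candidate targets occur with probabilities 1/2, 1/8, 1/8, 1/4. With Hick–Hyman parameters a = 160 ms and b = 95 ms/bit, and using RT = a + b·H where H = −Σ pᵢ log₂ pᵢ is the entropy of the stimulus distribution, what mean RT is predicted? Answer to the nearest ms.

H = −Σ pᵢ log₂ pᵢ = 0.5·1 + 0.125·3 + 0.125·3 + 0.25·2 = 1.750 bits.
RT = 160 + 95 × 1.750 = 326.25 ms.

326 ms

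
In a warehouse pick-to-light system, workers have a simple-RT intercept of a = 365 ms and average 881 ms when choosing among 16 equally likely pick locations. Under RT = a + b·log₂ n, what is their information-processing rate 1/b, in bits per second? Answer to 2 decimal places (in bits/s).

7.75 bits/s

Choice component = 881 − 365 = 516 ms over log₂(16) = 4 bits.
b = 516 / 4 = 129.000 ms/bit, so 1/b = 7.752 bits/s.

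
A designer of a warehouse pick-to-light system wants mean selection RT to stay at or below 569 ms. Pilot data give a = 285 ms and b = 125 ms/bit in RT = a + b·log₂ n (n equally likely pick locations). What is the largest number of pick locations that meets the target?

Information budget: (569 − 285)/125 = 2.2720 bits, so n ≤ 2^2.2720 = 4.830 → at most 4.

4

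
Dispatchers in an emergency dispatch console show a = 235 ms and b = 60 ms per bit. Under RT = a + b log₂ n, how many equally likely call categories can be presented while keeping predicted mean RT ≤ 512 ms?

24

60·log₂ n ≤ 512 − 235 = 277, giving log₂ n ≤ 4.6167 and n ≤ 24.533. The largest whole number is 24.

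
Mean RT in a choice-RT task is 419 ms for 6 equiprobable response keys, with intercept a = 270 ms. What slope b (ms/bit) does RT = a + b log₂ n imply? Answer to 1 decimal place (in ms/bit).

57.6 ms/bit

b = (419 − 270) / log₂(6) = 149 / 2.5850 = 57.641 ms/bit.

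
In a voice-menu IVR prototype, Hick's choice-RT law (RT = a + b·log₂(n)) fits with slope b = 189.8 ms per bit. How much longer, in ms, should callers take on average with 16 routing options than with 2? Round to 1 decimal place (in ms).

The intercept a cancels: ΔRT = b·(log₂ n₂ − log₂ n₁) = b·log₂(n₂/n₁).
log₂(16) − log₂(2) = log₂(16/2) = log₂(8) = 3.
ΔRT = 189.8 × 3.0000 = 569.400 ms.

569.4 ms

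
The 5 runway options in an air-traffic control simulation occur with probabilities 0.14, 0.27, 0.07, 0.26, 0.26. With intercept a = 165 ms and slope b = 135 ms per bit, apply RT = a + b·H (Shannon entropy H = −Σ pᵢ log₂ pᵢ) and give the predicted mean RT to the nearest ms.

460 ms

H = 0.14·log₂(1/0.14) + 0.27·log₂(1/0.27) + 0.07·log₂(1/0.07) + 0.26·log₂(1/0.26) + 0.26·log₂(1/0.26) = 2.1863 bits.
RT = 165 + 135 × 2.1863 = 460.15 ms.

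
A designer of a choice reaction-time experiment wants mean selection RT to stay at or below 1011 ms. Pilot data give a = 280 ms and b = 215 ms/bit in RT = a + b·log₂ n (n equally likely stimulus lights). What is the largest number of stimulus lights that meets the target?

10

Set 280 + 215·log₂ n ≤ 1011 → log₂ n ≤ (1011 − 280)/215 = 3.4000.
So n ≤ 2^3.4000 = 10.556; the largest integer n is 10.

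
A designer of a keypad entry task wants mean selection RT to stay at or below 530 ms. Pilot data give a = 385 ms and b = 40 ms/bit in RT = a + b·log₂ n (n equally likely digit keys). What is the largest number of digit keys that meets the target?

Set 385 + 40·log₂ n ≤ 530 → log₂ n ≤ (530 − 385)/40 = 3.6250.
So n ≤ 2^3.6250 = 12.338; the largest integer n is 12.

12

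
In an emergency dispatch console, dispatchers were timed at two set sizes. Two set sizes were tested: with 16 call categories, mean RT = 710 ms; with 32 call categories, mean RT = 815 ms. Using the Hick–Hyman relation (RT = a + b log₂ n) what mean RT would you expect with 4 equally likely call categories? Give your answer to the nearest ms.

500 ms

RT is linear in log₂ n, so two points fix the line:
  b = (815 − 710) / (log₂ 32 − log₂ 16) = 105 / (5 − 4) = 105 ms/bit
  a = 710 − 105 × 4 = 290 ms
Then RT(4) = 290 + 105 × log₂ 4 = 290 + 105 × 2 ≈ 500.000 ms.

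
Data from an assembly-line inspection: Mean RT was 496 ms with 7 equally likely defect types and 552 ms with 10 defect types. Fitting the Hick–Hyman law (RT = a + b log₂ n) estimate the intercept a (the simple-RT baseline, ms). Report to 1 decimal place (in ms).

Slope: b = (552 − 496) / (log₂ 10 − log₂ 7) = 56/0.5146 = 108.828 ms/bit.
Intercept: a = 496 − 108.828·log₂(7) = 190.481 ms.

190.5 ms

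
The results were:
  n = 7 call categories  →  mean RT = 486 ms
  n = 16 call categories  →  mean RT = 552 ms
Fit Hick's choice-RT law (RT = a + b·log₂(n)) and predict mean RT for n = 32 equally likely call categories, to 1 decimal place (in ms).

607.3 ms

Solve the two-equation system in a and b:
  b = (552 − 486) / (log₂ 16 − log₂ 7) = 66 / (4 − 2.8074) = 55.339 ms/bit
  a = 486 − 55.339 × 2.8074 = 330.643 ms
Then RT(32) = 330.643 + 55.339 × log₂ 32 = 330.643 + 55.339 × 5 ≈ 607.339 ms.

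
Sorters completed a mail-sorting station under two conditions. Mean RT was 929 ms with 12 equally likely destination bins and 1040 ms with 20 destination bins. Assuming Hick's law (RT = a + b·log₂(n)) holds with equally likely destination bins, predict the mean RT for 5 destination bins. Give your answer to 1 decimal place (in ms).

With log₂ n on the abscissa the relation is linear; from the two conditions:
  b = (1040 − 929) / (log₂ 20 − log₂ 12) = 111 / (4.3219 − 3.5850) = 150.618 ms/bit
  a = 929 − 150.618 × 3.5850 = 389.041 ms
Then RT(5) = 389.041 + 150.618 × log₂ 5 = 389.041 + 150.618 × 2.3219 ≈ 738.765 ms.

738.8 ms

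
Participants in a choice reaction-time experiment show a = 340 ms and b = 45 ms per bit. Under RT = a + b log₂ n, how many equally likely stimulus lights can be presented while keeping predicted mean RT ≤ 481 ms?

8

45·log₂ n ≤ 481 − 340 = 141, giving log₂ n ≤ 3.1333 and n ≤ 8.775. The largest whole number is 8.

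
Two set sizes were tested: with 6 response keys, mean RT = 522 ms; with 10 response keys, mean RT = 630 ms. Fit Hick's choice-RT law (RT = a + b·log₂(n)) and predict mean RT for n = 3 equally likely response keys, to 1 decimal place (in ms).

375.5 ms

RT is linear in log₂ n, so two points fix the line:
  b = (630 − 522) / (log₂ 10 − log₂ 6) = 108 / (3.3219 − 2.5850) = 146.547 ms/bit
  a = 522 − 146.547 × 2.5850 = 143.182 ms
Then RT(3) = 143.182 + 146.547 × log₂ 3 = 143.182 + 146.547 × 1.5850 ≈ 375.453 ms.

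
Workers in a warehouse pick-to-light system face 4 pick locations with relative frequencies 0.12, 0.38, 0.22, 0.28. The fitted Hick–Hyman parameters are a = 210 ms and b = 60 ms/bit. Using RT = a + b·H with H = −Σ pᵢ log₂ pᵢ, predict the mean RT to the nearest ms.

Entropy contributions −pᵢ log₂ pᵢ: 0.3671, 0.5305, 0.4806, 0.5142; sum H = 1.8923 bits.
RT = a + bH = 210 + 60·1.8923 = 323.54 ms.

324 ms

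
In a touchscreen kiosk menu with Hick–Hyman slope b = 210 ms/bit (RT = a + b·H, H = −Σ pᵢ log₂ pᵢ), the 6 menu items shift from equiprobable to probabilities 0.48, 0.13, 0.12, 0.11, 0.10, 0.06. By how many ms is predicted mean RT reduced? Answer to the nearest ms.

84 ms

Equiprobable entropy H₀ = log₂ 6 = 2.5850 bits.
Skewed entropy H = −Σ pᵢ log₂ pᵢ = 2.1840 bits.
ΔRT = b·(H₀ − H) = 210 × 0.4010 = 84.20 ms.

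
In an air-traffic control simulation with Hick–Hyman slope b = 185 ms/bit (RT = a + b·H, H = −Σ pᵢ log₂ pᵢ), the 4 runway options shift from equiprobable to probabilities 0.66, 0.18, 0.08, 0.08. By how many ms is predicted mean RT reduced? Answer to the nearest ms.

107 ms

Equiprobable entropy H₀ = log₂ 4 = 2.0000 bits.
Skewed entropy H = −Σ pᵢ log₂ pᵢ = 1.4240 bits.
ΔRT = b·(H₀ − H) = 185 × 0.5760 = 106.57 ms.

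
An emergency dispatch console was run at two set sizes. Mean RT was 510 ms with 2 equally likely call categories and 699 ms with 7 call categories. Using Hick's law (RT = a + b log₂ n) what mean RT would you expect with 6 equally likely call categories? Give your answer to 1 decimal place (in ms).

675.7 ms

RT is linear in log₂ n, so two points fix the line:
  b = (699 − 510) / (log₂ 7 − log₂ 2) = 189 / (2.8074 − 1) = 104.573 ms/bit
  a = 510 − 104.573 × 1 = 405.427 ms
Then RT(6) = 405.427 + 104.573 × log₂ 6 = 405.427 + 104.573 × 2.5850 ≈ 675.744 ms.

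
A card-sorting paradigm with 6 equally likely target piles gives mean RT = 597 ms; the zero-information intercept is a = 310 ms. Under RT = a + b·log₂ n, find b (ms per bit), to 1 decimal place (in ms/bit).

111.0 ms/bit

6 alternatives carry log₂ 6 = 2.5850 bits; the choice cost is 597 − 310 = 287 ms, so b = 287/2.5850 = 111.027 ms/bit.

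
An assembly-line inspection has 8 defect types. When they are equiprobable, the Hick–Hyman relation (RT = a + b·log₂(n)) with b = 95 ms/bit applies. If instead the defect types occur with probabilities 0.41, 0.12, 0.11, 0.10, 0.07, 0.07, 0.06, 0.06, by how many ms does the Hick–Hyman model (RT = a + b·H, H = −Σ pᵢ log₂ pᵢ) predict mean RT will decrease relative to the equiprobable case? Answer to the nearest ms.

38 ms

Equiprobable entropy H₀ = log₂ 8 = 3.0000 bits.
Skewed entropy H = −Σ pᵢ log₂ pᵢ = 2.6011 bits.
ΔRT = b·(H₀ − H) = 95 × 0.3989 = 37.89 ms.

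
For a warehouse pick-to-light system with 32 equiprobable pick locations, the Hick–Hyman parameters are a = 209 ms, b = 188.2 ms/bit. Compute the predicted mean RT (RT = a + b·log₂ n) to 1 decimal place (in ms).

1150.0 ms

log₂(32) = 5 bits, so RT = 209 + 188.2 × 5 ≈ 1150.000 ms.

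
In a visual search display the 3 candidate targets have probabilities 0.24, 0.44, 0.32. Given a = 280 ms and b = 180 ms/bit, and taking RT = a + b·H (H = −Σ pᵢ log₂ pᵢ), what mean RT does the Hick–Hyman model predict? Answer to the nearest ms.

557 ms

Entropy contributions −pᵢ log₂ pᵢ: 0.4941, 0.5211, 0.5260; sum H = 1.5413 bits.
RT = a + bH = 280 + 180·1.5413 = 557.44 ms.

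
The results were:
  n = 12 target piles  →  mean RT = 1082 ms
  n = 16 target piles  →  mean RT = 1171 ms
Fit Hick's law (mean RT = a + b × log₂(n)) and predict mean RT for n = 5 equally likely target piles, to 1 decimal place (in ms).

811.2 ms

Solve the two-equation system in a and b:
  b = (1171 − 1082) / (log₂ 16 − log₂ 12) = 89 / (4 − 3.5850) = 214.438 ms/bit
  a = 1082 − 214.438 × 3.5850 = 313.246 ms
Then RT(5) = 313.246 + 214.438 × log₂ 5 = 313.246 + 214.438 × 2.3219 ≈ 811.157 ms.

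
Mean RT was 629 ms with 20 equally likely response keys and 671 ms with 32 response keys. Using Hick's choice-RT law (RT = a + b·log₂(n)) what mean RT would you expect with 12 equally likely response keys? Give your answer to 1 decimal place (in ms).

583.4 ms

Solve the two-equation system in a and b:
  b = (671 − 629) / (log₂ 32 − log₂ 20) = 42 / (5 − 4.3219) = 61.940 ms/bit
  a = 629 − 61.940 × 4.3219 = 361.298 ms
Then RT(12) = 361.298 + 61.940 × log₂ 12 = 361.298 + 61.940 × 3.5850 ≈ 583.352 ms.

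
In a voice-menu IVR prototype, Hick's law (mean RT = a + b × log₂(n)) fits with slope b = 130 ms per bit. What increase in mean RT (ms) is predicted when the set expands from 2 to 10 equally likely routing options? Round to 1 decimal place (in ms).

ΔRT = (a + b log₂ n₂) − (a + b log₂ n₁) = b·(log₂ n₂ − log₂ n₁).
log₂(10) − log₂(2) = 3.3219 − 1 = 2.3219.
ΔRT = 130 × 2.3219 = 301.851 ms.

301.9 ms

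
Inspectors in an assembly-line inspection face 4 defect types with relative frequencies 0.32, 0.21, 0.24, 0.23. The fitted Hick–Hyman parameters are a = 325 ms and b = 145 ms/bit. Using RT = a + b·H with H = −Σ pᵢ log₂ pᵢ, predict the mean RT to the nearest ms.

Entropy contributions −pᵢ log₂ pᵢ: 0.5260, 0.4728, 0.4941, 0.4877; sum H = 1.9807 bits.
RT = a + bH = 325 + 145·1.9807 = 612.20 ms.

612 ms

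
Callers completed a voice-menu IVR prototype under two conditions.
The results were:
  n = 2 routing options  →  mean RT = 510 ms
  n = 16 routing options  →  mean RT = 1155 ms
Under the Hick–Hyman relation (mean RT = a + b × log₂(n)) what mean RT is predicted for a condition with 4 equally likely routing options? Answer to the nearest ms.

725 ms

With log₂ n on the abscissa the relation is linear; from the two conditions:
  b = (1155 − 510) / (log₂ 16 − log₂ 2) = 645 / (4 − 1) = 215 ms/bit
  a = 510 − 215 × 1 = 295 ms
Then RT(4) = 295 + 215 × log₂ 4 = 295 + 215 × 2 ≈ 725.000 ms.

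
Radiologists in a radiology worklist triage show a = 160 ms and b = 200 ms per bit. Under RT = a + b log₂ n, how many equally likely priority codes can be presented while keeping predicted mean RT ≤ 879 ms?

Information budget: (879 − 160)/200 = 3.5950 bits, so n ≤ 2^3.5950 = 12.084 → at most 12.

12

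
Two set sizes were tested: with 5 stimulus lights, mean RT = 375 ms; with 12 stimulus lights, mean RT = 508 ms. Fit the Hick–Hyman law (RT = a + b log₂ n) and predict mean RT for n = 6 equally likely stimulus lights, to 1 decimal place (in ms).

402.7 ms

RT is linear in log₂ n, so two points fix the line:
  b = (508 − 375) / (log₂ 12 − log₂ 5) = 133 / (3.5850 − 2.3219) = 105.302 ms/bit
  a = 375 − 105.302 × 2.3219 = 130.496 ms
Then RT(6) = 130.496 + 105.302 × log₂ 6 = 130.496 + 105.302 × 2.5850 ≈ 402.698 ms.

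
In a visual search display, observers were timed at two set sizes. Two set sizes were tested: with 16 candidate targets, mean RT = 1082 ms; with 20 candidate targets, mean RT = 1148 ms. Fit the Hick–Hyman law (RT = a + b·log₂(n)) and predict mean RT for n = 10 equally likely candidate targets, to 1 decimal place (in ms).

Solve the two-equation system in a and b:
  b = (1148 − 1082) / (log₂ 20 − log₂ 16) = 66 / (4.3219 − 4) = 205.015 ms/bit
  a = 1082 − 205.015 × 4 = 261.941 ms
Then RT(10) = 261.941 + 205.015 × log₂ 10 = 261.941 + 205.015 × 3.3219 ≈ 942.985 ms.

943.0 ms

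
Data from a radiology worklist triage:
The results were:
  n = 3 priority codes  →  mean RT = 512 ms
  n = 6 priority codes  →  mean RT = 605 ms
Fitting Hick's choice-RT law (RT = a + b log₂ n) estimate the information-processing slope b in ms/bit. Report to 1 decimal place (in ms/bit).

b = (RT₂ − RT₁)/(log₂ n₂ − log₂ n₁) = (605 − 512)/(2.5850 − 1.5850) = 93.000 ms/bit.

93.0 ms/bit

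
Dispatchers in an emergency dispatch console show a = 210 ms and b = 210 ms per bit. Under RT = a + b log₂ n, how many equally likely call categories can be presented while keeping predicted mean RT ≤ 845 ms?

Set 210 + 210·log₂ n ≤ 845 → log₂ n ≤ (845 − 210)/210 = 3.0238.
So n ≤ 2^3.0238 = 8.133; the largest integer n is 8.

8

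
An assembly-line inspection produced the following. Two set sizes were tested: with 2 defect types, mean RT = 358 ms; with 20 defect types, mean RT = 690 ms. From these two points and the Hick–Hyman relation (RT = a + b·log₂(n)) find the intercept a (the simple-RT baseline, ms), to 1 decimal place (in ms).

Slope: b = (690 − 358) / (log₂ 20 − log₂ 2) = 332/3.3219 = 99.942 ms/bit.
a = RT₁ − b·log₂ n₁ = 358 − 99.942 × 1 = 258.058 ms.

258.1 ms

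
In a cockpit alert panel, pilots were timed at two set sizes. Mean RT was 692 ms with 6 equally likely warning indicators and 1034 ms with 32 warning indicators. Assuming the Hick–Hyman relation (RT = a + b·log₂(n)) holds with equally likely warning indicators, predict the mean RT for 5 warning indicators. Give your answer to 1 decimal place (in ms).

RT is linear in log₂ n, so two points fix the line:
  b = (1034 − 692) / (log₂ 32 − log₂ 6) = 342 / (5 − 2.5850) = 141.613 ms/bit
  a = 692 − 141.613 × 2.5850 = 325.936 ms
Then RT(5) = 325.936 + 141.613 × log₂ 5 = 325.936 + 141.613 × 2.3219 ≈ 654.751 ms.

654.8 ms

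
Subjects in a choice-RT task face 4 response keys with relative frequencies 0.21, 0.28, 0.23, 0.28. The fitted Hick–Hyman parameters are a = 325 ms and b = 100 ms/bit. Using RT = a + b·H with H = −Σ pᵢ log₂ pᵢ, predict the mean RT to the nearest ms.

524 ms

H = 0.21·log₂(1/0.21) + 0.28·log₂(1/0.28) + 0.23·log₂(1/0.23) + 0.28·log₂(1/0.28) = 1.9889 bits.
RT = 325 + 100 × 1.9889 = 523.89 ms.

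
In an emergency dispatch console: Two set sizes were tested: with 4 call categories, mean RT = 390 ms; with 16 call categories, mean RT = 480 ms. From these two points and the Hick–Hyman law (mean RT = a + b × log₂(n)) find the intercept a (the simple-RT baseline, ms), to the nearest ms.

300 ms

b = (RT₂ − RT₁)/(log₂ n₂ − log₂ n₁) = (480 − 390)/(4 − 2) = 45 ms/bit.
Intercept: a = 390 − 45·log₂(4) = 300.000 ms.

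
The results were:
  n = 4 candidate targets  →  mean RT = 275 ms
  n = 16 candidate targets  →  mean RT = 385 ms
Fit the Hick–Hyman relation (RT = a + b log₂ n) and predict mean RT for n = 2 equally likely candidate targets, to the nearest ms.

220 ms

Solve the two-equation system in a and b:
  b = (385 − 275) / (log₂ 16 − log₂ 4) = 110 / (4 − 2) = 55 ms/bit
  a = 275 − 55 × 2 = 165 ms
Then RT(2) = 165 + 55 × log₂ 2 = 165 + 55 × 1 ≈ 220.000 ms.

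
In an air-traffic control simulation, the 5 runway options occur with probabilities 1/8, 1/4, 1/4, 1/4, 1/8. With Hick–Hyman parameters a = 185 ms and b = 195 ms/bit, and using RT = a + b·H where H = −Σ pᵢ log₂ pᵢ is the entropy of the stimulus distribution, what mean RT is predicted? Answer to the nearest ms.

H = −Σ pᵢ log₂ pᵢ = 0.125·3 + 0.25·2 + 0.25·2 + 0.25·2 + 0.125·3 = 2.250 bits.
RT = 185 + 195 × 2.250 = 623.75 ms.

624 ms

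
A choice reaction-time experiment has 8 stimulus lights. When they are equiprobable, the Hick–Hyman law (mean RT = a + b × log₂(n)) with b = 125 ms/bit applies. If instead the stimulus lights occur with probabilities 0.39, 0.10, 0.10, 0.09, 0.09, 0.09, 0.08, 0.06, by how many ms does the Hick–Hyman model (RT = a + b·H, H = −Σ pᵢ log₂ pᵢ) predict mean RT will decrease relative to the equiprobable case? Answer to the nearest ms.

42 ms

Equiprobable entropy H₀ = log₂ 8 = 3.0000 bits.
Skewed entropy H = −Σ pᵢ log₂ pᵢ = 2.6672 bits.
ΔRT = b·(H₀ − H) = 125 × 0.3328 = 41.60 ms.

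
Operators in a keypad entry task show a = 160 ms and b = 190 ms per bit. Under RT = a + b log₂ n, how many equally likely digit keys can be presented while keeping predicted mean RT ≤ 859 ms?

Set 160 + 190·log₂ n ≤ 859 → log₂ n ≤ (859 − 160)/190 = 3.6789.
So n ≤ 2^3.6789 = 12.808; the largest integer n is 12.

12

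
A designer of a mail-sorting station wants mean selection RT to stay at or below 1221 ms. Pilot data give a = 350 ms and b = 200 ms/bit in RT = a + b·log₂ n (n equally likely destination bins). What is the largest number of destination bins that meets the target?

Set 350 + 200·log₂ n ≤ 1221 → log₂ n ≤ (1221 − 350)/200 = 4.3550.
So n ≤ 2^4.3550 = 20.464; the largest integer n is 20.

20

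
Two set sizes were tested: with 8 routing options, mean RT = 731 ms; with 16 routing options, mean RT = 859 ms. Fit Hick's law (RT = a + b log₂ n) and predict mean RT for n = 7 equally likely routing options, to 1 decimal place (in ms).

706.3 ms

Solve the two-equation system in a and b:
  b = (859 − 731) / (log₂ 16 − log₂ 8) = 128 / (4 − 3) = 128.000 ms/bit
  a = 731 − 128.000 × 3 = 347.000 ms
Then RT(7) = 347.000 + 128.000 × log₂ 7 = 347.000 + 128.000 × 2.8074 ≈ 706.341 ms.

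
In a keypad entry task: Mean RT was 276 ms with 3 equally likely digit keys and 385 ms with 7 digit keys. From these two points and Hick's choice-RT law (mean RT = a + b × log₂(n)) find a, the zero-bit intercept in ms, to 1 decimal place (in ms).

134.7 ms

Slope: b = (385 − 276) / (log₂ 7 − log₂ 3) = 109/1.2224 = 89.169 ms/bit.
a = RT₁ − b·log₂ n₁ = 276 − 89.169 × 1.5850 = 134.670 ms.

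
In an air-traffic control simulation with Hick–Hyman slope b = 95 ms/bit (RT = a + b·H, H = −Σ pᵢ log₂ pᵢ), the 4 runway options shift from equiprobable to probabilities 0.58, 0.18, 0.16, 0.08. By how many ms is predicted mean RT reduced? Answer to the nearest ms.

Equiprobable entropy H₀ = log₂ 4 = 2.0000 bits.
Skewed entropy H = −Σ pᵢ log₂ pᵢ = 1.6156 bits.
ΔRT = b·(H₀ − H) = 95 × 0.3844 = 36.51 ms.

37 ms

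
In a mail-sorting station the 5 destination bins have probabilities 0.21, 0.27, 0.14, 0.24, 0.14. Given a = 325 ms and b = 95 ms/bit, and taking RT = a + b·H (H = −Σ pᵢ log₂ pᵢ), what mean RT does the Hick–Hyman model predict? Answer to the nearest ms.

541 ms

Entropy contributions −pᵢ log₂ pᵢ: 0.4728, 0.5100, 0.3971, 0.4941, 0.3971; sum H = 2.2712 bits.
RT = a + bH = 325 + 95·2.2712 = 540.76 ms.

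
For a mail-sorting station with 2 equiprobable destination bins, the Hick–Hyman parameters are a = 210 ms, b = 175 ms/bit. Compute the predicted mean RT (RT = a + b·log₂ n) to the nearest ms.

385 ms

log₂(2) = 1 bits, so RT = 210 + 175 × 1 ≈ 385.000 ms.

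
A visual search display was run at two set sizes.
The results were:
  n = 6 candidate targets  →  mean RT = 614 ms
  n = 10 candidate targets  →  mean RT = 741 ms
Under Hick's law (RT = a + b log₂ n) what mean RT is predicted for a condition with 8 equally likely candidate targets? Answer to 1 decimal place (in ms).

With log₂ n on the abscissa the relation is linear; from the two conditions:
  b = (741 − 614) / (log₂ 10 − log₂ 6) = 127 / (3.3219 − 2.5850) = 172.328 ms/bit
  a = 614 − 172.328 × 2.5850 = 168.538 ms
Then RT(8) = 168.538 + 172.328 × log₂ 8 = 168.538 + 172.328 × 3 ≈ 685.523 ms.

685.5 ms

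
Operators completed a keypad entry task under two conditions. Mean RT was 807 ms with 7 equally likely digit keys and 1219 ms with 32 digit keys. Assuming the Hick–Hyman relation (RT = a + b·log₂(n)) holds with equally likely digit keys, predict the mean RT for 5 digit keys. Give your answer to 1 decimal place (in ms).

715.8 ms

RT is linear in log₂ n, so two points fix the line:
  b = (1219 − 807) / (log₂ 32 − log₂ 7) = 412 / (5 − 2.8074) = 187.901 ms/bit
  a = 807 − 187.901 × 2.8074 = 279.495 ms
Then RT(5) = 279.495 + 187.901 × log₂ 5 = 279.495 + 187.901 × 2.3219 ≈ 715.788 ms.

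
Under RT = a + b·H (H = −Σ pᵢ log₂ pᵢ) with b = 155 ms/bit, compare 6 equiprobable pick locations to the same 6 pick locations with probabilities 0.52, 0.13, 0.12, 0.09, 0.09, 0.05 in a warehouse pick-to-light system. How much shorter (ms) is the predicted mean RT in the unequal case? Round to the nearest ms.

The RT saving is b·ΔH. Equiprobable H₀ = log₂(6) = 2.5850 bits; with the given probabilities H = 2.0817 bits.
b·(H₀ − H) = 155 × (2.5850 − 2.0817) = 78.01 ms.

78 ms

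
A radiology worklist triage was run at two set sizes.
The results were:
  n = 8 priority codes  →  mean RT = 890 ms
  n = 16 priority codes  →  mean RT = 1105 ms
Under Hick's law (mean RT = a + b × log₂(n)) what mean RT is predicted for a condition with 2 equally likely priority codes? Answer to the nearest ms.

460 ms

Solve the two-equation system in a and b:
  b = (1105 − 890) / (log₂ 16 − log₂ 8) = 215 / (4 − 3) = 215 ms/bit
  a = 890 − 215 × 3 = 245 ms
Then RT(2) = 245 + 215 × log₂ 2 = 245 + 215 × 1 ≈ 460.000 ms.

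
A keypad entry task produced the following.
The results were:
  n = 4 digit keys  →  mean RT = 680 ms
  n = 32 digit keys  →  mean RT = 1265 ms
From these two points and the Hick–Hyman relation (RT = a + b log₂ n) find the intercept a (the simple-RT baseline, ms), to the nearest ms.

The slope on a log₂ axis is (1265 − 680) / (5 − 2) = 195 ms/bit.
Intercept: a = 680 − 195·log₂(4) = 290.000 ms.

290 ms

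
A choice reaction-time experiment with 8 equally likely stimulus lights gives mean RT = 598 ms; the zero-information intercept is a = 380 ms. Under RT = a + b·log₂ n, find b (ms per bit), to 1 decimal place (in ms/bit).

72.7 ms/bit

8 alternatives carry log₂ 8 = 3 bits; the choice cost is 598 − 380 = 218 ms, so b = 218/3 = 72.667 ms/bit.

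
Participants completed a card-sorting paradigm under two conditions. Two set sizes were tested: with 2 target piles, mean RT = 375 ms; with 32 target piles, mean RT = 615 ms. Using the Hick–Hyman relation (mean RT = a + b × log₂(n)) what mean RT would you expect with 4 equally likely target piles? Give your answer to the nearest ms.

Solve the two-equation system in a and b:
  b = (615 − 375) / (log₂ 32 − log₂ 2) = 240 / (5 − 1) = 60 ms/bit
  a = 375 − 60 × 1 = 315 ms
Then RT(4) = 315 + 60 × log₂ 4 = 315 + 60 × 2 ≈ 435.000 ms.

435 ms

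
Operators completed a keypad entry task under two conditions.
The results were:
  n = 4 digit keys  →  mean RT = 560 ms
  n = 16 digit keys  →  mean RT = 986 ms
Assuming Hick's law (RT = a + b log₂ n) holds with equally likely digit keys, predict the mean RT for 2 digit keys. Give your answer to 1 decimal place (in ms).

Fit slope and intercept:
  b = (986 − 560) / (log₂ 16 − log₂ 4) = 426 / (4 − 2) = 213.000 ms/bit
  a = 560 − 213.000 × 2 = 134.000 ms
Then RT(2) = 134.000 + 213.000 × log₂ 2 = 134.000 + 213.000 × 1 ≈ 347.000 ms.

347.0 ms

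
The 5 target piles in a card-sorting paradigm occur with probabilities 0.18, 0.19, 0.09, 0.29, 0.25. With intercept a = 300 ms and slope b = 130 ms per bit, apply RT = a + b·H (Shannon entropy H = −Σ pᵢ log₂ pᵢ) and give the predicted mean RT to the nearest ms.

H = 0.18·log₂(1/0.18) + 0.19·log₂(1/0.19) + 0.09·log₂(1/0.09) + 0.29·log₂(1/0.29) + 0.25·log₂(1/0.25) = 2.2311 bits.
RT = 300 + 130 × 2.2311 = 590.04 ms.

590 ms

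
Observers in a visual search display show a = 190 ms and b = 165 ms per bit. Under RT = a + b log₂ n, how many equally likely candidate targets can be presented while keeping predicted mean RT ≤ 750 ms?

10

Information budget: (750 − 190)/165 = 3.3939 bits, so n ≤ 2^3.3939 = 10.512 → at most 10.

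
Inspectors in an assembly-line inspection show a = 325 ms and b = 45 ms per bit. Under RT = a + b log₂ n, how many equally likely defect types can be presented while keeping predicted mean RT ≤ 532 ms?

Set 325 + 45·log₂ n ≤ 532 → log₂ n ≤ (532 − 325)/45 = 4.6000.
So n ≤ 2^4.6000 = 24.251; the largest integer n is 24.

24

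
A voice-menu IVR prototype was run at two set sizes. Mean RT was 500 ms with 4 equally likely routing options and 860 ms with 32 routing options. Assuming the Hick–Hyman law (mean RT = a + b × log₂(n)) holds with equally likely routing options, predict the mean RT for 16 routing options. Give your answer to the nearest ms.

740 ms

RT is linear in log₂ n, so two points fix the line:
  b = (860 − 500) / (log₂ 32 − log₂ 4) = 360 / (5 − 2) = 120 ms/bit
  a = 500 − 120 × 2 = 260 ms
Then RT(16) = 260 + 120 × log₂ 16 = 260 + 120 × 4 ≈ 740.000 ms.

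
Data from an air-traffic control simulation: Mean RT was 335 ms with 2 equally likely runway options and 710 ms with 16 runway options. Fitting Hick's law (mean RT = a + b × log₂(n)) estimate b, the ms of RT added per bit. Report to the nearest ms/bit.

125 ms/bit

The slope on a log₂ axis is (710 − 335) / (4 − 1) = 125 ms/bit.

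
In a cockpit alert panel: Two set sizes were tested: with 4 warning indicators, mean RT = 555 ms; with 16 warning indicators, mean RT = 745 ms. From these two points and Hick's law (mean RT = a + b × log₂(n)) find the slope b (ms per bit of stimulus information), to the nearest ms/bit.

95 ms/bit

Slope: b = (745 − 555) / (log₂ 16 − log₂ 4) = 190/2.0000 = 95 ms/bit.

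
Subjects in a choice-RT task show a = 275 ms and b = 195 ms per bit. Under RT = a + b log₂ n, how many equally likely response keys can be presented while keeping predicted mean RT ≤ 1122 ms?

20

Set 275 + 195·log₂ n ≤ 1122 → log₂ n ≤ (1122 − 275)/195 = 4.3436.
So n ≤ 2^4.3436 = 20.303; the largest integer n is 20.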